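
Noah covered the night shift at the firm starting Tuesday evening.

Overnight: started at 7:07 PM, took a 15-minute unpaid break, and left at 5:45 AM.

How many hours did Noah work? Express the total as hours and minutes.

Overnight: 7:07 PM → midnight = 4 h 53 min; midnight → 5:45 AM = 5 h 45 min; span 10 h 38 min; less 15 min break → 10 h 23 min

10 h 23 min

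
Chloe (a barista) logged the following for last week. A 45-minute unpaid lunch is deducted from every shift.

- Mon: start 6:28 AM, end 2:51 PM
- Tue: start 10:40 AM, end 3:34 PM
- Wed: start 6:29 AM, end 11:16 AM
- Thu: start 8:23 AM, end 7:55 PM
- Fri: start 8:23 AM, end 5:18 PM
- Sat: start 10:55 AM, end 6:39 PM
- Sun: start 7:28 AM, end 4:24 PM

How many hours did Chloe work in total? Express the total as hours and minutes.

49 h 56 min

Mon: 6:28 AM–2:51 PM = 8 h 23 min; less 45 min break → 7 h 38 min
Tue: 10:40 AM–3:34 PM = 4 h 54 min; less 45 min break → 4 h 9 min
Wed: 6:29 AM–11:16 AM = 4 h 47 min; less 45 min break → 4 h 2 min
Thu: 8:23 AM–7:55 PM = 11 h 32 min; less 45 min break → 10 h 47 min
Fri: 8:23 AM–5:18 PM = 8 h 55 min; less 45 min break → 8 h 10 min
Sat: 10:55 AM–6:39 PM = 7 h 44 min; less 45 min break → 6 h 59 min
Sun: 7:28 AM–4:24 PM = 8 h 56 min; less 45 min break → 8 h 11 min
Total: 7 h 38 min + 4 h 9 min + 4 h 2 min + 10 h 47 min + 8 h 10 min + 6 h 59 min + 8 h 11 min = 49 h 56 min.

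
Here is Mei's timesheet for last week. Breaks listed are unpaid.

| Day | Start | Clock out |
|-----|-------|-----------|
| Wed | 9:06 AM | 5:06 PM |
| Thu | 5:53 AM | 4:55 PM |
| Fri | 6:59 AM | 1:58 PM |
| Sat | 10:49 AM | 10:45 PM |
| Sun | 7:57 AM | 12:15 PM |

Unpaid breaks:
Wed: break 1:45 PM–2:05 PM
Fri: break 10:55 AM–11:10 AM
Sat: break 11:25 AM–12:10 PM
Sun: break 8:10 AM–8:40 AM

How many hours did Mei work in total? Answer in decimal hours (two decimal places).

Wed: 9:06 AM–5:06 PM = 8 h 0 min; less 20 min break → 7 h 40 min
Thu: 5:53 AM–4:55 PM = 11 h 2 min
Fri: 6:59 AM–1:58 PM = 6 h 59 min; less 15 min break → 6 h 44 min
Sat: 10:49 AM–10:45 PM = 11 h 56 min; less 45 min break → 11 h 11 min
Sun: 7:57 AM–12:15 PM = 4 h 18 min; less 30 min break → 3 h 48 min
Total: 7 h 40 min + 11 h 2 min + 6 h 44 min + 11 h 11 min + 3 h 48 min = 40 h 25 min.

40.42 hours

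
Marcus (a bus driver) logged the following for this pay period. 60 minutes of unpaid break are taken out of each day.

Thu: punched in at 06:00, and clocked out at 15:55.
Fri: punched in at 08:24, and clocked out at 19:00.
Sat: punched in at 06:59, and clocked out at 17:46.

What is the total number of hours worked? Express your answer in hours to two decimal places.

Thu: 06:00–15:55 = 9 h 55 min; less 60 min break → 8 h 55 min
Fri: 08:24–19:00 = 10 h 36 min; less 60 min break → 9 h 36 min
Sat: 06:59–17:46 = 10 h 47 min; less 60 min break → 9 h 47 min
Total: 8 h 55 min + 9 h 36 min + 9 h 47 min = 28 h 18 min.

28.30 hours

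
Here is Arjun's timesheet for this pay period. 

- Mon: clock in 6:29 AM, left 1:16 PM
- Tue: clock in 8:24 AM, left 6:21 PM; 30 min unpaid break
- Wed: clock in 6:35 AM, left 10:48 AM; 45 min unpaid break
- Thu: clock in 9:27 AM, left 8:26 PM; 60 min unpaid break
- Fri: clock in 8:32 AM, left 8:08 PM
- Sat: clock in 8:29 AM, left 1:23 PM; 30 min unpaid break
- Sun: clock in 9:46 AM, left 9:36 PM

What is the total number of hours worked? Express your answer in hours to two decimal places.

57.52 hours

Mon: 6:29 AM–1:16 PM = 6 h 47 min
Tue: 8:24 AM–6:21 PM = 9 h 57 min; less 30 min break → 9 h 27 min
Wed: 6:35 AM–10:48 AM = 4 h 13 min; less 45 min break → 3 h 28 min
Thu: 9:27 AM–8:26 PM = 10 h 59 min; less 60 min break → 9 h 59 min
Fri: 8:32 AM–8:08 PM = 11 h 36 min
Sat: 8:29 AM–1:23 PM = 4 h 54 min; less 30 min break → 4 h 24 min
Sun: 9:46 AM–9:36 PM = 11 h 50 min
Total: 6 h 47 min + 9 h 27 min + 3 h 28 min + 9 h 59 min + 11 h 36 min + 4 h 24 min + 11 h 50 min = 57 h 31 min.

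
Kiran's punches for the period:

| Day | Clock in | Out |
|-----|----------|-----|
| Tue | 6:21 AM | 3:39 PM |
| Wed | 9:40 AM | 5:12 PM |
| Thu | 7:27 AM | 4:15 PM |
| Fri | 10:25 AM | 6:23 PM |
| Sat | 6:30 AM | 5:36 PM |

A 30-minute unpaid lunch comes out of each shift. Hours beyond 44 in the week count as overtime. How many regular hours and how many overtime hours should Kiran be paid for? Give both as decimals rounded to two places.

Tue: 6:21 AM–3:39 PM = 9 h 18 min; less 30 min break → 8 h 48 min
Wed: 9:40 AM–5:12 PM = 7 h 32 min; less 30 min break → 7 h 2 min
Thu: 7:27 AM–4:15 PM = 8 h 48 min; less 30 min break → 8 h 18 min
Fri: 10:25 AM–6:23 PM = 7 h 58 min; less 30 min break → 7 h 28 min
Sat: 6:30 AM–5:36 PM = 11 h 6 min; less 30 min break → 10 h 36 min
Total worked: 42 h 12 min = 42.20 h.
Threshold 44 h → overtime 0 h 0 min, regular 42 h 12 min.

Regular 42.20 hours, overtime 0.00 hours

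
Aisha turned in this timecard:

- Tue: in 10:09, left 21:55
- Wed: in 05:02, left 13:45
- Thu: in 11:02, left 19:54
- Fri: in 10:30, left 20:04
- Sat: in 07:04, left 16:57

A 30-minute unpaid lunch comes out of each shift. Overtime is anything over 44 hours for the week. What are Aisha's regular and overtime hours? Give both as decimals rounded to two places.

Tue: 10:09–21:55 = 11 h 46 min; less 30 min break → 11 h 16 min
Wed: 05:02–13:45 = 8 h 43 min; less 30 min break → 8 h 13 min
Thu: 11:02–19:54 = 8 h 52 min; less 30 min break → 8 h 22 min
Fri: 10:30–20:04 = 9 h 34 min; less 30 min break → 9 h 4 min
Sat: 07:04–16:57 = 9 h 53 min; less 30 min break → 9 h 23 min
Total worked: 46 h 18 min = 46.30 h.
Threshold 44 h → overtime 2 h 18 min, regular 44 h 0 min.

Regular 44.00 hours, overtime 2.30 hours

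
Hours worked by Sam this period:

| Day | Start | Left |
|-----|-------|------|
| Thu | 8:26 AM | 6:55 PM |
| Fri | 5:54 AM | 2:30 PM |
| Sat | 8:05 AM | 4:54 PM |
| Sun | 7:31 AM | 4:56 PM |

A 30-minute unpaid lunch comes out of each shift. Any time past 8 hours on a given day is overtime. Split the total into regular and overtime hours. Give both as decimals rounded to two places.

Thu: 8:26 AM–6:55 PM = 10 h 29 min; less 30 min break → 9 h 59 min
Fri: 5:54 AM–2:30 PM = 8 h 36 min; less 30 min break → 8 h 6 min
Sat: 8:05 AM–4:54 PM = 8 h 49 min; less 30 min break → 8 h 19 min
Sun: 7:31 AM–4:56 PM = 9 h 25 min; less 30 min break → 8 h 55 min
Thu reg 8 h 0 min / OT 1 h 59 min; Fri reg 8 h 0 min / OT 0 h 6 min; Sat reg 8 h 0 min / OT 0 h 19 min; Sun reg 8 h 0 min / OT 0 h 55 min.
Totals: regular 32 h 0 min, overtime 3 h 19 min.

Regular 32.00 hours, overtime 3.32 hours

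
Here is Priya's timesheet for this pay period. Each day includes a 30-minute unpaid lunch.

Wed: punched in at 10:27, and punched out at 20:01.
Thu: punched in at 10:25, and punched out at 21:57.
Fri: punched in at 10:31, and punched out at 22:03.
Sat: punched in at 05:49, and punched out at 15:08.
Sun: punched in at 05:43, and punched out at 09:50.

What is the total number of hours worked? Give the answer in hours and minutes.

43 h 34 min

Wed: 10:27–20:01 = 9 h 34 min; less 30 min break → 9 h 4 min
Thu: 10:25–21:57 = 11 h 32 min; less 30 min break → 11 h 2 min
Fri: 10:31–22:03 = 11 h 32 min; less 30 min break → 11 h 2 min
Sat: 05:49–15:08 = 9 h 19 min; less 30 min break → 8 h 49 min
Sun: 05:43–09:50 = 4 h 7 min; less 30 min break → 3 h 37 min
Total: 9 h 4 min + 11 h 2 min + 11 h 2 min + 8 h 49 min + 3 h 37 min = 43 h 34 min.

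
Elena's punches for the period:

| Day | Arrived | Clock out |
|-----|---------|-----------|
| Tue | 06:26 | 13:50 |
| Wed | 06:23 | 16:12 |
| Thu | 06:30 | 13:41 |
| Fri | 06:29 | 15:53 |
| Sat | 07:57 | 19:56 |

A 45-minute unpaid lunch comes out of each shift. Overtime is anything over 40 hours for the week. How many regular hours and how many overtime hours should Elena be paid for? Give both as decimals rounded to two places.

Tue: 06:26–13:50 = 7 h 24 min; less 45 min break → 6 h 39 min
Wed: 06:23–16:12 = 9 h 49 min; less 45 min break → 9 h 4 min
Thu: 06:30–13:41 = 7 h 11 min; less 45 min break → 6 h 26 min
Fri: 06:29–15:53 = 9 h 24 min; less 45 min break → 8 h 39 min
Sat: 07:57–19:56 = 11 h 59 min; less 45 min break → 11 h 14 min
Total worked: 42 h 2 min = 42.03 h.
Threshold 40 h → overtime 2 h 2 min, regular 40 h 0 min.

Regular 40.00 hours, overtime 2.03 hours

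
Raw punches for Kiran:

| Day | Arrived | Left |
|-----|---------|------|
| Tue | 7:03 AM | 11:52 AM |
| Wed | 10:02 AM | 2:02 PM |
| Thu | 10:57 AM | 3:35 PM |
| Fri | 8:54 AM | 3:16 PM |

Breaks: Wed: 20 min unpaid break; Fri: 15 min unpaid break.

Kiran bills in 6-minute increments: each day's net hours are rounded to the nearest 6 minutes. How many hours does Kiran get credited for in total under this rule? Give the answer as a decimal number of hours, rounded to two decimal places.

19.20 hours

Tue: 7:03 AM–11:52 AM = 4 h 49 min → rounds to 4 h 48 min
Wed: 10:02 AM–2:02 PM = 4 h 0 min − 20 min = 3 h 40 min → rounds to 3 h 42 min
Thu: 10:57 AM–3:35 PM = 4 h 38 min → rounds to 4 h 36 min
Fri: 8:54 AM–3:16 PM = 6 h 22 min − 15 min = 6 h 7 min → rounds to 6 h 6 min
Total credited: 19 h 12 min.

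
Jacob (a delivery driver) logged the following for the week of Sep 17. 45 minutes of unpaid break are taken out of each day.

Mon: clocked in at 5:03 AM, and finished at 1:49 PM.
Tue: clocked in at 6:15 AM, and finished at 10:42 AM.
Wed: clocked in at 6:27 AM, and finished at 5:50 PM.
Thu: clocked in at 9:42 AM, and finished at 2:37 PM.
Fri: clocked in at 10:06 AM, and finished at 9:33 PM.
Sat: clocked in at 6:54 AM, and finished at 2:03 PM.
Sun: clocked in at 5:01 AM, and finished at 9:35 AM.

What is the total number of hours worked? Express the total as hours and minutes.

47 h 26 min

Mon: 5:03 AM–1:49 PM = 8 h 46 min; less 45 min break → 8 h 1 min
Tue: 6:15 AM–10:42 AM = 4 h 27 min; less 45 min break → 3 h 42 min
Wed: 6:27 AM–5:50 PM = 11 h 23 min; less 45 min break → 10 h 38 min
Thu: 9:42 AM–2:37 PM = 4 h 55 min; less 45 min break → 4 h 10 min
Fri: 10:06 AM–9:33 PM = 11 h 27 min; less 45 min break → 10 h 42 min
Sat: 6:54 AM–2:03 PM = 7 h 9 min; less 45 min break → 6 h 24 min
Sun: 5:01 AM–9:35 AM = 4 h 34 min; less 45 min break → 3 h 49 min
Total: 8 h 1 min + 3 h 42 min + 10 h 38 min + 4 h 10 min + 10 h 42 min + 6 h 24 min + 3 h 49 min = 47 h 26 min.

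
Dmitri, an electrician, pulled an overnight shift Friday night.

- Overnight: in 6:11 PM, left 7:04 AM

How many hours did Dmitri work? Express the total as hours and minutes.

12 h 53 min

Overnight: 6:11 PM → midnight = 5 h 49 min; midnight → 7:04 AM = 7 h 4 min; span 12 h 53 min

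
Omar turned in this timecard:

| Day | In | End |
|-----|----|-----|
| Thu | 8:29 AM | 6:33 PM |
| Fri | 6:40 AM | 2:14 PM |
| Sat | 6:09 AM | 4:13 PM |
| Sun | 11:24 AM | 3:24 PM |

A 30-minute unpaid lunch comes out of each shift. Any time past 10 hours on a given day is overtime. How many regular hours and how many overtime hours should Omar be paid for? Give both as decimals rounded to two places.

Thu: 8:29 AM–6:33 PM = 10 h 4 min; less 30 min break → 9 h 34 min
Fri: 6:40 AM–2:14 PM = 7 h 34 min; less 30 min break → 7 h 4 min
Sat: 6:09 AM–4:13 PM = 10 h 4 min; less 30 min break → 9 h 34 min
Sun: 11:24 AM–3:24 PM = 4 h 0 min; less 30 min break → 3 h 30 min
Thu reg 9 h 34 min / OT 0 h 0 min; Fri reg 7 h 4 min / OT 0 h 0 min; Sat reg 9 h 34 min / OT 0 h 0 min; Sun reg 3 h 30 min / OT 0 h 0 min.
Totals: regular 29 h 42 min, overtime 0 h 0 min.

Regular 29.70 hours, overtime 0.00 hours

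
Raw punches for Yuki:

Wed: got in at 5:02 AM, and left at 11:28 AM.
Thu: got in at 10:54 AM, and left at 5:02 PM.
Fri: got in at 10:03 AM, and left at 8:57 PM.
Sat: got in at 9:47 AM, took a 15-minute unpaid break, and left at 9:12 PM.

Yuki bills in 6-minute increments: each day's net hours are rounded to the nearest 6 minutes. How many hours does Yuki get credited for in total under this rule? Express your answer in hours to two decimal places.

Wed: 5:02 AM–11:28 AM = 6 h 26 min → rounds to 6 h 24 min
Thu: 10:54 AM–5:02 PM = 6 h 8 min → rounds to 6 h 6 min
Fri: 10:03 AM–8:57 PM = 10 h 54 min → rounds to 10 h 54 min
Sat: 9:47 AM–9:12 PM = 11 h 25 min − 15 min = 11 h 10 min → rounds to 11 h 12 min
Total credited: 34 h 36 min.

34.60 hours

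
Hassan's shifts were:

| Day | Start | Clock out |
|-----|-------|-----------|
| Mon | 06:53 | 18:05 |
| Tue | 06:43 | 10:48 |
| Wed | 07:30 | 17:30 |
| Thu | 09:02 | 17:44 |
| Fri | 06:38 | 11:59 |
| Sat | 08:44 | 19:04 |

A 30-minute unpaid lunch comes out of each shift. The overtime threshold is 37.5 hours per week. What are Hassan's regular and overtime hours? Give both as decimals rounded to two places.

Regular 37.50 hours, overtime 9.17 hours

Mon: 06:53–18:05 = 11 h 12 min; less 30 min break → 10 h 42 min
Tue: 06:43–10:48 = 4 h 5 min; less 30 min break → 3 h 35 min
Wed: 07:30–17:30 = 10 h 0 min; less 30 min break → 9 h 30 min
Thu: 09:02–17:44 = 8 h 42 min; less 30 min break → 8 h 12 min
Fri: 06:38–11:59 = 5 h 21 min; less 30 min break → 4 h 51 min
Sat: 08:44–19:04 = 10 h 20 min; less 30 min break → 9 h 50 min
Total worked: 46 h 40 min = 46.67 h.
Threshold 37.5 h → overtime 9 h 10 min, regular 37 h 30 min.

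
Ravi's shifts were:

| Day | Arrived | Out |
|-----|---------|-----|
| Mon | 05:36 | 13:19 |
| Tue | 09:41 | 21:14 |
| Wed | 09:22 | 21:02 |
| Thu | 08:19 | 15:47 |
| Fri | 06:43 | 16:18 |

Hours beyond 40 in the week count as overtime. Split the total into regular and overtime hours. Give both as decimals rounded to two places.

Mon: 05:36–13:19 = 7 h 43 min
Tue: 09:41–21:14 = 11 h 33 min
Wed: 09:22–21:02 = 11 h 40 min
Thu: 08:19–15:47 = 7 h 28 min
Fri: 06:43–16:18 = 9 h 35 min
Total worked: 47 h 59 min = 47.98 h.
Threshold 40 h → overtime 7 h 59 min, regular 40 h 0 min.

Regular 40.00 hours, overtime 7.98 hours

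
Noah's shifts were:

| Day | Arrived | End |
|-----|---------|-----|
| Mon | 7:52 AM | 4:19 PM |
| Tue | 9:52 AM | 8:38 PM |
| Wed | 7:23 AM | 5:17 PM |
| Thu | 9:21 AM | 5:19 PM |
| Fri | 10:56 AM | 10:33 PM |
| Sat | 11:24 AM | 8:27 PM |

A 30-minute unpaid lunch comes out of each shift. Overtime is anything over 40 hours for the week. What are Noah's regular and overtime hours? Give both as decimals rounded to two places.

Mon: 7:52 AM–4:19 PM = 8 h 27 min; less 30 min break → 7 h 57 min
Tue: 9:52 AM–8:38 PM = 10 h 46 min; less 30 min break → 10 h 16 min
Wed: 7:23 AM–5:17 PM = 9 h 54 min; less 30 min break → 9 h 24 min
Thu: 9:21 AM–5:19 PM = 7 h 58 min; less 30 min break → 7 h 28 min
Fri: 10:56 AM–10:33 PM = 11 h 37 min; less 30 min break → 11 h 7 min
Sat: 11:24 AM–8:27 PM = 9 h 3 min; less 30 min break → 8 h 33 min
Total worked: 54 h 45 min = 54.75 h.
Threshold 40 h → overtime 14 h 45 min, regular 40 h 0 min.

Regular 40.00 hours, overtime 14.75 hours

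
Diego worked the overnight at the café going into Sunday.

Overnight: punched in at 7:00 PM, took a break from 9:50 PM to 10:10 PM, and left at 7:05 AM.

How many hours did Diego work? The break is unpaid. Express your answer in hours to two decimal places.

11.75 hours

Overnight: 7:00 PM → midnight = 5 h 0 min; midnight → 7:05 AM = 7 h 5 min; span 12 h 5 min; less 20 min break → 11 h 45 min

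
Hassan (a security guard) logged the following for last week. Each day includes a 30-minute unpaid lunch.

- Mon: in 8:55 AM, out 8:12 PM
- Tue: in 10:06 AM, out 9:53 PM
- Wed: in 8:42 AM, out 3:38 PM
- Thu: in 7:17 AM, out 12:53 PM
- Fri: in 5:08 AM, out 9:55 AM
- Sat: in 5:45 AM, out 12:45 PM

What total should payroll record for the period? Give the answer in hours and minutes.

44 h 23 min

Mon: 8:55 AM–8:12 PM = 11 h 17 min; less 30 min break → 10 h 47 min
Tue: 10:06 AM–9:53 PM = 11 h 47 min; less 30 min break → 11 h 17 min
Wed: 8:42 AM–3:38 PM = 6 h 56 min; less 30 min break → 6 h 26 min
Thu: 7:17 AM–12:53 PM = 5 h 36 min; less 30 min break → 5 h 6 min
Fri: 5:08 AM–9:55 AM = 4 h 47 min; less 30 min break → 4 h 17 min
Sat: 5:45 AM–12:45 PM = 7 h 0 min; less 30 min break → 6 h 30 min
Total: 10 h 47 min + 11 h 17 min + 6 h 26 min + 5 h 6 min + 4 h 17 min + 6 h 30 min = 44 h 23 min.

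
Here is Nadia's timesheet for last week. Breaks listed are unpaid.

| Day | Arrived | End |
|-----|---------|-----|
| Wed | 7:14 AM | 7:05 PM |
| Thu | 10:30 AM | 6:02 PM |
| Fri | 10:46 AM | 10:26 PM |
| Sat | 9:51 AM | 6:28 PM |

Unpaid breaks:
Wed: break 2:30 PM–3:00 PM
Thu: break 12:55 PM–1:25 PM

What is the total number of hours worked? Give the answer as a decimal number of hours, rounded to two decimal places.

38.67 hours

Wed: 7:14 AM–7:05 PM = 11 h 51 min; less 30 min break → 11 h 21 min
Thu: 10:30 AM–6:02 PM = 7 h 32 min; less 30 min break → 7 h 2 min
Fri: 10:46 AM–10:26 PM = 11 h 40 min
Sat: 9:51 AM–6:28 PM = 8 h 37 min
Total: 11 h 21 min + 7 h 2 min + 11 h 40 min + 8 h 37 min = 38 h 40 min.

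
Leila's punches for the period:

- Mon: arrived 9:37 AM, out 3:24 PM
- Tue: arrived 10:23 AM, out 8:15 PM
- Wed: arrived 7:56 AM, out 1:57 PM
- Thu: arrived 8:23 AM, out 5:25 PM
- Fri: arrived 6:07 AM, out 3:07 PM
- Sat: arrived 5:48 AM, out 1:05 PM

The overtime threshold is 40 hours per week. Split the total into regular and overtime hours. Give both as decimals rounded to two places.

Mon: 9:37 AM–3:24 PM = 5 h 47 min
Tue: 10:23 AM–8:15 PM = 9 h 52 min
Wed: 7:56 AM–1:57 PM = 6 h 1 min
Thu: 8:23 AM–5:25 PM = 9 h 2 min
Fri: 6:07 AM–3:07 PM = 9 h 0 min
Sat: 5:48 AM–1:05 PM = 7 h 17 min
Total worked: 46 h 59 min = 46.98 h.
Threshold 40 h → overtime 6 h 59 min, regular 40 h 0 min.

Regular 40.00 hours, overtime 6.98 hours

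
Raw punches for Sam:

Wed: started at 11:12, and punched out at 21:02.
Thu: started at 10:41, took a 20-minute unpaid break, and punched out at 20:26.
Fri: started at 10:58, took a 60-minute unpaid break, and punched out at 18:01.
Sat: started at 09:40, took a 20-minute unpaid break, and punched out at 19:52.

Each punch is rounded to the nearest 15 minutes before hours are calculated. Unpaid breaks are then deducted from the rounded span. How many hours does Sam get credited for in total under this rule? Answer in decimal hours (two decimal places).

34.83 hours

Wed: in 11:12→11:15, out 21:02→21:00; 9 h 45 min
Thu: in 10:41→10:45, out 20:26→20:30; 9 h 45 min − 20 min = 9 h 25 min
Fri: in 10:58→11:00, out 18:01→18:00; 7 h 0 min − 60 min = 6 h 0 min
Sat: in 09:40→09:45, out 19:52→19:45; 10 h 0 min − 20 min = 9 h 40 min
Total credited: 34 h 50 min.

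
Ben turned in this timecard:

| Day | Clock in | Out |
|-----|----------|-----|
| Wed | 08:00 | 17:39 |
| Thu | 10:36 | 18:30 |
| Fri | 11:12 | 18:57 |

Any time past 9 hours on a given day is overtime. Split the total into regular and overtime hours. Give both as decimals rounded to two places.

Regular 24.65 hours, overtime 0.65 hours

Wed: 08:00–17:39 = 9 h 39 min
Thu: 10:36–18:30 = 7 h 54 min
Fri: 11:12–18:57 = 7 h 45 min
Wed reg 9 h 0 min / OT 0 h 39 min; Thu reg 7 h 54 min / OT 0 h 0 min; Fri reg 7 h 45 min / OT 0 h 0 min.
Totals: regular 24 h 39 min, overtime 0 h 39 min.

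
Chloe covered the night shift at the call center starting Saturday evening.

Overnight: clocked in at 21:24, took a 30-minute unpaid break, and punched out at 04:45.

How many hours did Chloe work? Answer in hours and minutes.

Overnight: 21:24 → midnight = 2 h 36 min; midnight → 04:45 = 4 h 45 min; span 7 h 21 min; less 30 min break → 6 h 51 min

6 h 51 min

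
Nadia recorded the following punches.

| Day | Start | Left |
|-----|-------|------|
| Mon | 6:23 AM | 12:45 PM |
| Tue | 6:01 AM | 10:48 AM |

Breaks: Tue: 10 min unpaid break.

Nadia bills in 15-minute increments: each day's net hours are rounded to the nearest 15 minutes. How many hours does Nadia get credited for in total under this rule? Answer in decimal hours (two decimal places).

10.75 hours

Mon: 6:23 AM–12:45 PM = 6 h 22 min → rounds to 6 h 15 min
Tue: 6:01 AM–10:48 AM = 4 h 47 min − 10 min = 4 h 37 min → rounds to 4 h 30 min
Total credited: 10 h 45 min.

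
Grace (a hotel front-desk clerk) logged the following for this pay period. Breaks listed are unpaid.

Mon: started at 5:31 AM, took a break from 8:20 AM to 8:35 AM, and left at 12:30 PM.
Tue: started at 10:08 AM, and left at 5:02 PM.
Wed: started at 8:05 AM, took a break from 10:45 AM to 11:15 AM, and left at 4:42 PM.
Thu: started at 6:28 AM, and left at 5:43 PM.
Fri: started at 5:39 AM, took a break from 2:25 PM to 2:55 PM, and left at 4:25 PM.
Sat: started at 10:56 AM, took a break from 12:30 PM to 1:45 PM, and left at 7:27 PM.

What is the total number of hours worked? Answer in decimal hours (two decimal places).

50.53 hours

Mon: 5:31 AM–12:30 PM = 6 h 59 min; less 15 min break → 6 h 44 min
Tue: 10:08 AM–5:02 PM = 6 h 54 min
Wed: 8:05 AM–4:42 PM = 8 h 37 min; less 30 min break → 8 h 7 min
Thu: 6:28 AM–5:43 PM = 11 h 15 min
Fri: 5:39 AM–4:25 PM = 10 h 46 min; less 30 min break → 10 h 16 min
Sat: 10:56 AM–7:27 PM = 8 h 31 min; less 75 min break → 7 h 16 min
Total: 6 h 44 min + 6 h 54 min + 8 h 7 min + 11 h 15 min + 10 h 16 min + 7 h 16 min = 50 h 32 min.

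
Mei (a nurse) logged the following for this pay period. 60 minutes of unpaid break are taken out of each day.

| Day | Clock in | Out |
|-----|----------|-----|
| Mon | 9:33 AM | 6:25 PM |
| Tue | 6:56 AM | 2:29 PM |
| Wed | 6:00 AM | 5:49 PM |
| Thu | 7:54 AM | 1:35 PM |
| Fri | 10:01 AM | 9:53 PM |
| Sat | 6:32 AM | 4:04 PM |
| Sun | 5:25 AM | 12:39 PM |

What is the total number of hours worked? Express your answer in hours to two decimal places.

55.55 hours

Mon: 9:33 AM–6:25 PM = 8 h 52 min; less 60 min break → 7 h 52 min
Tue: 6:56 AM–2:29 PM = 7 h 33 min; less 60 min break → 6 h 33 min
Wed: 6:00 AM–5:49 PM = 11 h 49 min; less 60 min break → 10 h 49 min
Thu: 7:54 AM–1:35 PM = 5 h 41 min; less 60 min break → 4 h 41 min
Fri: 10:01 AM–9:53 PM = 11 h 52 min; less 60 min break → 10 h 52 min
Sat: 6:32 AM–4:04 PM = 9 h 32 min; less 60 min break → 8 h 32 min
Sun: 5:25 AM–12:39 PM = 7 h 14 min; less 60 min break → 6 h 14 min
Total: 7 h 52 min + 6 h 33 min + 10 h 49 min + 4 h 41 min + 10 h 52 min + 8 h 32 min + 6 h 14 min = 55 h 33 min.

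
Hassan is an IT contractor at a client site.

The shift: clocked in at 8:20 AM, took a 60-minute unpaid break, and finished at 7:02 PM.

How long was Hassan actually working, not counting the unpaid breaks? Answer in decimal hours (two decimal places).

The shift: 8:20 AM–7:02 PM = 10 h 42 min; less 60 min break → 9 h 42 min

9.70 hours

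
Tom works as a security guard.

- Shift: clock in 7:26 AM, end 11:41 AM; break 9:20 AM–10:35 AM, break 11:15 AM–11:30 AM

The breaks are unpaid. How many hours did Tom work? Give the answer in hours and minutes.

Shift: 7:26 AM–11:41 AM = 4 h 15 min; less 90 min break → 2 h 45 min

2 h 45 min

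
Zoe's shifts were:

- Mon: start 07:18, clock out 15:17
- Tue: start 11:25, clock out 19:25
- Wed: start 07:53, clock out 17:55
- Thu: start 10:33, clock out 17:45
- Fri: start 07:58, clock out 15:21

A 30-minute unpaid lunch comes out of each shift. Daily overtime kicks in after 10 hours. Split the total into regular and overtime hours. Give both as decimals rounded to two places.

Mon: 07:18–15:17 = 7 h 59 min; less 30 min break → 7 h 29 min
Tue: 11:25–19:25 = 8 h 0 min; less 30 min break → 7 h 30 min
Wed: 07:53–17:55 = 10 h 2 min; less 30 min break → 9 h 32 min
Thu: 10:33–17:45 = 7 h 12 min; less 30 min break → 6 h 42 min
Fri: 07:58–15:21 = 7 h 23 min; less 30 min break → 6 h 53 min
Mon reg 7 h 29 min / OT 0 h 0 min; Tue reg 7 h 30 min / OT 0 h 0 min; Wed reg 9 h 32 min / OT 0 h 0 min; Thu reg 6 h 42 min / OT 0 h 0 min; Fri reg 6 h 53 min / OT 0 h 0 min.
Totals: regular 38 h 6 min, overtime 0 h 0 min.

Regular 38.10 hours, overtime 0.00 hours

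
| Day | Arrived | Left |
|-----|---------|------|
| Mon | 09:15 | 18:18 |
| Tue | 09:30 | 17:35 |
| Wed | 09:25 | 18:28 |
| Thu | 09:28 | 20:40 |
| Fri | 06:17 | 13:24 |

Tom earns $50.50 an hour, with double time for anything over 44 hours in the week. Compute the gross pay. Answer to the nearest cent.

$2272.50

Mon: 09:15–18:18 = 9 h 3 min
Tue: 09:30–17:35 = 8 h 5 min
Wed: 09:25–18:28 = 9 h 3 min
Thu: 09:28–20:40 = 11 h 12 min
Fri: 06:17–13:24 = 7 h 7 min
Total worked: 44 h 30 min = 2670 min.
Regular 44 h 0 min = 2640 min at $50.50/h; overtime 0 h 30 min = 30 min at $101.00/h.
Pay = (2640 × $50.50 + 30 × $101.00) ÷ 60 = $2272.50.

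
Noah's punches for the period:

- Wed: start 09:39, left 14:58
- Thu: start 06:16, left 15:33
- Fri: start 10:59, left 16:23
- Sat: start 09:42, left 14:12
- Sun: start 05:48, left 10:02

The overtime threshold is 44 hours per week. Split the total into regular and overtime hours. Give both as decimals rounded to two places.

Regular 28.73 hours, overtime 0.00 hours

Wed: 09:39–14:58 = 5 h 19 min
Thu: 06:16–15:33 = 9 h 17 min
Fri: 10:59–16:23 = 5 h 24 min
Sat: 09:42–14:12 = 4 h 30 min
Sun: 05:48–10:02 = 4 h 14 min
Total worked: 28 h 44 min = 28.73 h.
Threshold 44 h → overtime 0 h 0 min, regular 28 h 44 min.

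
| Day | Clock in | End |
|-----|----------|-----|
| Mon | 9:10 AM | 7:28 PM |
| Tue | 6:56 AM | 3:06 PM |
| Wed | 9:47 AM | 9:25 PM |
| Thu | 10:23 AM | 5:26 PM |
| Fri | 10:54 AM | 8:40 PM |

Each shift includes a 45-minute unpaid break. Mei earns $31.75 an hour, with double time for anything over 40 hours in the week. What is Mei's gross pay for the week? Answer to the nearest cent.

$1471.08

Mon: 9:10 AM–7:28 PM = 10 h 18 min; less 45 min break → 9 h 33 min
Tue: 6:56 AM–3:06 PM = 8 h 10 min; less 45 min break → 7 h 25 min
Wed: 9:47 AM–9:25 PM = 11 h 38 min; less 45 min break → 10 h 53 min
Thu: 10:23 AM–5:26 PM = 7 h 3 min; less 45 min break → 6 h 18 min
Fri: 10:54 AM–8:40 PM = 9 h 46 min; less 45 min break → 9 h 1 min
Total worked: 43 h 10 min = 2590 min.
Regular 40 h 0 min = 2400 min at $31.75/h; overtime 3 h 10 min = 190 min at $63.50/h.
Pay = (2400 × $31.75 + 190 × $63.50) ÷ 60 = $1471.08.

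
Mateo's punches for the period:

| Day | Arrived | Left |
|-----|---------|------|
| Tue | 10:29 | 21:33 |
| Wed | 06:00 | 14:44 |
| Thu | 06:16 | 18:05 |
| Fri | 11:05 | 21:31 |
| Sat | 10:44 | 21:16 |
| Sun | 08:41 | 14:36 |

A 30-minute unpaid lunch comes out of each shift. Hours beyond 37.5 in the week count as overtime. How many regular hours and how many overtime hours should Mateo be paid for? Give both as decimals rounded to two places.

Regular 37.50 hours, overtime 18.00 hours

Tue: 10:29–21:33 = 11 h 4 min; less 30 min break → 10 h 34 min
Wed: 06:00–14:44 = 8 h 44 min; less 30 min break → 8 h 14 min
Thu: 06:16–18:05 = 11 h 49 min; less 30 min break → 11 h 19 min
Fri: 11:05–21:31 = 10 h 26 min; less 30 min break → 9 h 56 min
Sat: 10:44–21:16 = 10 h 32 min; less 30 min break → 10 h 2 min
Sun: 08:41–14:36 = 5 h 55 min; less 30 min break → 5 h 25 min
Total worked: 55 h 30 min = 55.50 h.
Threshold 37.5 h → overtime 18 h 0 min, regular 37 h 30 min.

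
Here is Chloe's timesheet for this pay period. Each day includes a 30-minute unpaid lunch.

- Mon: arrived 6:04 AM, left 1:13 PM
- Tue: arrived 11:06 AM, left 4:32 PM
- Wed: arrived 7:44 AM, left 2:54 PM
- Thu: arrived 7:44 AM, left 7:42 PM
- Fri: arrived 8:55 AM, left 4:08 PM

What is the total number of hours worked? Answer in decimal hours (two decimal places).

36.43 hours

Mon: 6:04 AM–1:13 PM = 7 h 9 min; less 30 min break → 6 h 39 min
Tue: 11:06 AM–4:32 PM = 5 h 26 min; less 30 min break → 4 h 56 min
Wed: 7:44 AM–2:54 PM = 7 h 10 min; less 30 min break → 6 h 40 min
Thu: 7:44 AM–7:42 PM = 11 h 58 min; less 30 min break → 11 h 28 min
Fri: 8:55 AM–4:08 PM = 7 h 13 min; less 30 min break → 6 h 43 min
Total: 6 h 39 min + 4 h 56 min + 6 h 40 min + 11 h 28 min + 6 h 43 min = 36 h 26 min.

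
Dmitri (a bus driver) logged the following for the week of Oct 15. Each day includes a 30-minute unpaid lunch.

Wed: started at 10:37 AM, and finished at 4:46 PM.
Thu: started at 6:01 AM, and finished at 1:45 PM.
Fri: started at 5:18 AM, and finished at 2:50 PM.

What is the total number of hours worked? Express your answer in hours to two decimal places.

Wed: 10:37 AM–4:46 PM = 6 h 9 min; less 30 min break → 5 h 39 min
Thu: 6:01 AM–1:45 PM = 7 h 44 min; less 30 min break → 7 h 14 min
Fri: 5:18 AM–2:50 PM = 9 h 32 min; less 30 min break → 9 h 2 min
Total: 5 h 39 min + 7 h 14 min + 9 h 2 min = 21 h 55 min.

21.92 hours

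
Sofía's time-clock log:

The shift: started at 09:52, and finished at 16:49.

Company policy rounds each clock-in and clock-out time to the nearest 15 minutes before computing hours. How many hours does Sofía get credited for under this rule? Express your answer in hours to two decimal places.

7.00 hours

The shift: in 09:52→09:45, out 16:49→16:45; 7 h 0 min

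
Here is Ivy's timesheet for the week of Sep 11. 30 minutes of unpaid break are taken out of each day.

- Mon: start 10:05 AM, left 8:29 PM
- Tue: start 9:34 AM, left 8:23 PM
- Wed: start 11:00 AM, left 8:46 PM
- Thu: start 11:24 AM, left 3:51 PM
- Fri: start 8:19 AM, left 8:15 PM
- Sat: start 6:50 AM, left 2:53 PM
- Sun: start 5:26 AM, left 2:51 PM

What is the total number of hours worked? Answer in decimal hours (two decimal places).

Mon: 10:05 AM–8:29 PM = 10 h 24 min; less 30 min break → 9 h 54 min
Tue: 9:34 AM–8:23 PM = 10 h 49 min; less 30 min break → 10 h 19 min
Wed: 11:00 AM–8:46 PM = 9 h 46 min; less 30 min break → 9 h 16 min
Thu: 11:24 AM–3:51 PM = 4 h 27 min; less 30 min break → 3 h 57 min
Fri: 8:19 AM–8:15 PM = 11 h 56 min; less 30 min break → 11 h 26 min
Sat: 6:50 AM–2:53 PM = 8 h 3 min; less 30 min break → 7 h 33 min
Sun: 5:26 AM–2:51 PM = 9 h 25 min; less 30 min break → 8 h 55 min
Total: 9 h 54 min + 10 h 19 min + 9 h 16 min + 3 h 57 min + 11 h 26 min + 7 h 33 min + 8 h 55 min = 61 h 20 min.

61.33 hours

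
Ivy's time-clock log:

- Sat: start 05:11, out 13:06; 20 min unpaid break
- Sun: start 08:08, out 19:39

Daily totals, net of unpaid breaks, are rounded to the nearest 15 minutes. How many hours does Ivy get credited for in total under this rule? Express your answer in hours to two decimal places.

Sat: 05:11–13:06 = 7 h 55 min − 20 min = 7 h 35 min → rounds to 7 h 30 min
Sun: 08:08–19:39 = 11 h 31 min → rounds to 11 h 30 min
Total credited: 19 h 0 min.

19.00 hours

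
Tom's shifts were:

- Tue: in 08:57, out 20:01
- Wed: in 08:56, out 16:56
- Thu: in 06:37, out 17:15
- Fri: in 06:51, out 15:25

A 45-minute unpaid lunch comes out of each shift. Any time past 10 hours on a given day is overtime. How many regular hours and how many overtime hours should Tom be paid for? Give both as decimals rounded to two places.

Regular 34.95 hours, overtime 0.32 hours

Tue: 08:57–20:01 = 11 h 4 min; less 45 min break → 10 h 19 min
Wed: 08:56–16:56 = 8 h 0 min; less 45 min break → 7 h 15 min
Thu: 06:37–17:15 = 10 h 38 min; less 45 min break → 9 h 53 min
Fri: 06:51–15:25 = 8 h 34 min; less 45 min break → 7 h 49 min
Tue reg 10 h 0 min / OT 0 h 19 min; Wed reg 7 h 15 min / OT 0 h 0 min; Thu reg 9 h 53 min / OT 0 h 0 min; Fri reg 7 h 49 min / OT 0 h 0 min.
Totals: regular 34 h 57 min, overtime 0 h 19 min.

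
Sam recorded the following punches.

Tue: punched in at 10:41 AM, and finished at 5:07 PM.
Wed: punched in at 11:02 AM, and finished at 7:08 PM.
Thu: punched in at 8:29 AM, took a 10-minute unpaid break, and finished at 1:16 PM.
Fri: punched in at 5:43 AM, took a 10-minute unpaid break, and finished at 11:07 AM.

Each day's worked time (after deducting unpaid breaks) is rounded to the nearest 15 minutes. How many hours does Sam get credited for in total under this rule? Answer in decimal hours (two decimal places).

24.25 hours

Tue: 10:41 AM–5:07 PM = 6 h 26 min → rounds to 6 h 30 min
Wed: 11:02 AM–7:08 PM = 8 h 6 min → rounds to 8 h 0 min
Thu: 8:29 AM–1:16 PM = 4 h 47 min − 10 min = 4 h 37 min → rounds to 4 h 30 min
Fri: 5:43 AM–11:07 AM = 5 h 24 min − 10 min = 5 h 14 min → rounds to 5 h 15 min
Total credited: 24 h 15 min.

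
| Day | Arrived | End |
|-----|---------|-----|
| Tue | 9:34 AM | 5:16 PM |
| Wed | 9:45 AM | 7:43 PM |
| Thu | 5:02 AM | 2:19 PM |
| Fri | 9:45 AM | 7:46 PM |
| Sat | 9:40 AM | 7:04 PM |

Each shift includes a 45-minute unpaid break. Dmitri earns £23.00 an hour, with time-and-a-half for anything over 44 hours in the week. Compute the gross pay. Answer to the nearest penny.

Tue: 9:34 AM–5:16 PM = 7 h 42 min; less 45 min break → 6 h 57 min
Wed: 9:45 AM–7:43 PM = 9 h 58 min; less 45 min break → 9 h 13 min
Thu: 5:02 AM–2:19 PM = 9 h 17 min; less 45 min break → 8 h 32 min
Fri: 9:45 AM–7:46 PM = 10 h 1 min; less 45 min break → 9 h 16 min
Sat: 9:40 AM–7:04 PM = 9 h 24 min; less 45 min break → 8 h 39 min
Total worked: 42 h 37 min = 2557 min.
Regular 42 h 37 min = 2557 min at £23.00/h; overtime 0 h 0 min = 0 min at £34.50/h.
Pay = (2557 × £23.00 + 0 × £34.50) ÷ 60 = £980.18.

£980.18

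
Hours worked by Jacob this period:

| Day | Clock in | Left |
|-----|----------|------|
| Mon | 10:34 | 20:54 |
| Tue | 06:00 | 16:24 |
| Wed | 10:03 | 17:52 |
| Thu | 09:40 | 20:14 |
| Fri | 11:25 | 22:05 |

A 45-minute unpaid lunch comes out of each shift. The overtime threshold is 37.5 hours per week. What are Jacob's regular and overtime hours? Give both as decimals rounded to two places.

Mon: 10:34–20:54 = 10 h 20 min; less 45 min break → 9 h 35 min
Tue: 06:00–16:24 = 10 h 24 min; less 45 min break → 9 h 39 min
Wed: 10:03–17:52 = 7 h 49 min; less 45 min break → 7 h 4 min
Thu: 09:40–20:14 = 10 h 34 min; less 45 min break → 9 h 49 min
Fri: 11:25–22:05 = 10 h 40 min; less 45 min break → 9 h 55 min
Total worked: 46 h 2 min = 46.03 h.
Threshold 37.5 h → overtime 8 h 32 min, regular 37 h 30 min.

Regular 37.50 hours, overtime 8.53 hours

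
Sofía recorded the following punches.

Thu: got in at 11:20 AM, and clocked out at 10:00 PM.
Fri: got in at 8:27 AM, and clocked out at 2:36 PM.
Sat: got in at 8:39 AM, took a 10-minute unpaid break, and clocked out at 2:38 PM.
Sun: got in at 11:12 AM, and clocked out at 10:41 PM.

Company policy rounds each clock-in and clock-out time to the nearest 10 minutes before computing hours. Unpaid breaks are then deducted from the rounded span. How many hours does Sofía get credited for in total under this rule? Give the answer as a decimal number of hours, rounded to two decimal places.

Thu: in 11:20 AM→11:20 AM, out 10:00 PM→10:00 PM; 10 h 40 min
Fri: in 8:27 AM→8:30 AM, out 2:36 PM→2:40 PM; 6 h 10 min
Sat: in 8:39 AM→8:40 AM, out 2:38 PM→2:40 PM; 6 h 0 min − 10 min = 5 h 50 min
Sun: in 11:12 AM→11:10 AM, out 10:41 PM→10:40 PM; 11 h 30 min
Total credited: 34 h 10 min.

34.17 hours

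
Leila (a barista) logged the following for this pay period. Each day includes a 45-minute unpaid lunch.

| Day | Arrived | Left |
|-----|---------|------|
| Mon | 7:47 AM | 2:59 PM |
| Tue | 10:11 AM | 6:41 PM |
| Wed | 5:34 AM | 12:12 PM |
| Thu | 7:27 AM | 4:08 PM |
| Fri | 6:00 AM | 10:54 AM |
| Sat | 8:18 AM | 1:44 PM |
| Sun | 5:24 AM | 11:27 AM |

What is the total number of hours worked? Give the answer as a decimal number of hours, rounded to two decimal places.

Mon: 7:47 AM–2:59 PM = 7 h 12 min; less 45 min break → 6 h 27 min
Tue: 10:11 AM–6:41 PM = 8 h 30 min; less 45 min break → 7 h 45 min
Wed: 5:34 AM–12:12 PM = 6 h 38 min; less 45 min break → 5 h 53 min
Thu: 7:27 AM–4:08 PM = 8 h 41 min; less 45 min break → 7 h 56 min
Fri: 6:00 AM–10:54 AM = 4 h 54 min; less 45 min break → 4 h 9 min
Sat: 8:18 AM–1:44 PM = 5 h 26 min; less 45 min break → 4 h 41 min
Sun: 5:24 AM–11:27 AM = 6 h 3 min; less 45 min break → 5 h 18 min
Total: 6 h 27 min + 7 h 45 min + 5 h 53 min + 7 h 56 min + 4 h 9 min + 4 h 41 min + 5 h 18 min = 42 h 9 min.

42.15 hours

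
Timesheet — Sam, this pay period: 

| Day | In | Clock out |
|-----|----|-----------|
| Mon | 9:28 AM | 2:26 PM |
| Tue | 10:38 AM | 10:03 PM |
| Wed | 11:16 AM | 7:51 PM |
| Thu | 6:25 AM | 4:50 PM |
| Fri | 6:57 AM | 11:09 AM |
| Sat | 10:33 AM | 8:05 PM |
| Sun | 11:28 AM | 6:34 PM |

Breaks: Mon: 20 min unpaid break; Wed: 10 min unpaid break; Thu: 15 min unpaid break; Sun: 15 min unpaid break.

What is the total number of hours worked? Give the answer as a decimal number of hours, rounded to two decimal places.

Mon: 9:28 AM–2:26 PM = 4 h 58 min; less 20 min break → 4 h 38 min
Tue: 10:38 AM–10:03 PM = 11 h 25 min
Wed: 11:16 AM–7:51 PM = 8 h 35 min; less 10 min break → 8 h 25 min
Thu: 6:25 AM–4:50 PM = 10 h 25 min; less 15 min break → 10 h 10 min
Fri: 6:57 AM–11:09 AM = 4 h 12 min
Sat: 10:33 AM–8:05 PM = 9 h 32 min
Sun: 11:28 AM–6:34 PM = 7 h 6 min; less 15 min break → 6 h 51 min
Total: 4 h 38 min + 11 h 25 min + 8 h 25 min + 10 h 10 min + 4 h 12 min + 9 h 32 min + 6 h 51 min = 55 h 13 min.

55.22 hours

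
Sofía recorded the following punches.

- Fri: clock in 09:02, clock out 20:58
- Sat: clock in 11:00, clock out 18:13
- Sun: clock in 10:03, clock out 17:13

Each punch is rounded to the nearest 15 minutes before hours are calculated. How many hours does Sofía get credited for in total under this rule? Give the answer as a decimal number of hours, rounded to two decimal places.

26.50 hours

Fri: in 09:02→09:00, out 20:58→21:00; 12 h 0 min
Sat: in 11:00→11:00, out 18:13→18:15; 7 h 15 min
Sun: in 10:03→10:00, out 17:13→17:15; 7 h 15 min
Total credited: 26 h 30 min.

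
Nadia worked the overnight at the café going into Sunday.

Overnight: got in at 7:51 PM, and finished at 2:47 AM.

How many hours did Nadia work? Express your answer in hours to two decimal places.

Overnight: 7:51 PM → midnight = 4 h 9 min; midnight → 2:47 AM = 2 h 47 min; span 6 h 56 min

6.93 hours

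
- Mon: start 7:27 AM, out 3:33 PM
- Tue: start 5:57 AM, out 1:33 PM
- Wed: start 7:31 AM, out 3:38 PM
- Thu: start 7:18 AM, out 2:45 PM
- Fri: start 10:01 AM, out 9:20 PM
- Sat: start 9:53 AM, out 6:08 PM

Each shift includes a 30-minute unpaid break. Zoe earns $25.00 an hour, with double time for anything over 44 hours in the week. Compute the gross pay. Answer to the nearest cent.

$1291.67

Mon: 7:27 AM–3:33 PM = 8 h 6 min; less 30 min break → 7 h 36 min
Tue: 5:57 AM–1:33 PM = 7 h 36 min; less 30 min break → 7 h 6 min
Wed: 7:31 AM–3:38 PM = 8 h 7 min; less 30 min break → 7 h 37 min
Thu: 7:18 AM–2:45 PM = 7 h 27 min; less 30 min break → 6 h 57 min
Fri: 10:01 AM–9:20 PM = 11 h 19 min; less 30 min break → 10 h 49 min
Sat: 9:53 AM–6:08 PM = 8 h 15 min; less 30 min break → 7 h 45 min
Total worked: 47 h 50 min = 2870 min.
Regular 44 h 0 min = 2640 min at $25.00/h; overtime 3 h 50 min = 230 min at $50.00/h.
Pay = (2640 × $25.00 + 230 × $50.00) ÷ 60 = $1291.67.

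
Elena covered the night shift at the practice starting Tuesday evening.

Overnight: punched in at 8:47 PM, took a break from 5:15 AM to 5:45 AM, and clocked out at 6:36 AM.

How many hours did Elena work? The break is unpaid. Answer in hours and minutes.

9 h 19 min

Overnight: 8:47 PM → midnight = 3 h 13 min; midnight → 6:36 AM = 6 h 36 min; span 9 h 49 min; less 30 min break → 9 h 19 min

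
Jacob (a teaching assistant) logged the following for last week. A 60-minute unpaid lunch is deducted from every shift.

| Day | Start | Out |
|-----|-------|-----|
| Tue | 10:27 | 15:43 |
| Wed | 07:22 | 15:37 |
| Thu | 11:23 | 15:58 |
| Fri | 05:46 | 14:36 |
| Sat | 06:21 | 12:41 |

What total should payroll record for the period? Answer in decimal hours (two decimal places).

Tue: 10:27–15:43 = 5 h 16 min; less 60 min break → 4 h 16 min
Wed: 07:22–15:37 = 8 h 15 min; less 60 min break → 7 h 15 min
Thu: 11:23–15:58 = 4 h 35 min; less 60 min break → 3 h 35 min
Fri: 05:46–14:36 = 8 h 50 min; less 60 min break → 7 h 50 min
Sat: 06:21–12:41 = 6 h 20 min; less 60 min break → 5 h 20 min
Total: 4 h 16 min + 7 h 15 min + 3 h 35 min + 7 h 50 min + 5 h 20 min = 28 h 16 min.

28.27 hours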